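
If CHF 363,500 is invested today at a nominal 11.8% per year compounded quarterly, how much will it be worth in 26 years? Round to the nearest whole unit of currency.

With 4 periods per year: i = 0.0295, n = 104.
363,500 × (1+0.0295)^104 = 363,500 × 20.565558 = 7,475,580.3608

CHF 7,475,580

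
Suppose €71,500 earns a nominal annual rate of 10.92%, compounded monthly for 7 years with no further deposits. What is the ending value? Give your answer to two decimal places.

€153,030.98

With 12 periods per year: i = 0.0091, n = 84.
FV = 71,500 × (1 + 0.0091)^84 = 153,030.9803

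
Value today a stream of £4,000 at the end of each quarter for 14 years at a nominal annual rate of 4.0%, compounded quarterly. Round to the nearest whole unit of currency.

£170,880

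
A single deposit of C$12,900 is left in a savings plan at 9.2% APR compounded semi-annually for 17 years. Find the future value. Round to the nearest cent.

Periodic rate i = 0.092/2 = 0.046; n = 17 × 2 = 34 periods.
12,900 × (1+0.046)^34 = 12,900 × 4.613997 = 59,520.5567

C$59,520.56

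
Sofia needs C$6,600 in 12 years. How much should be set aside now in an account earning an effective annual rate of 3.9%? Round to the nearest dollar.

Discount factor = (1+0.039)^(−12) = 0.631849; PV = 6,600 × 0.631849 = 4,170.2046

C$4,170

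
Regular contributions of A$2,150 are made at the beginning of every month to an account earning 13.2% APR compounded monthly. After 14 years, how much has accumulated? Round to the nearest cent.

A$1,044,022.23

With 12 periods per year: i = 0.011, n = 168.
FV = PMT · [(1+i)^n − 1] / i × (1+i) = 2150 · 485.591735 = 1,044,022.2304
(Beginning-of-period payments → annuity-due factor ×(1+i).)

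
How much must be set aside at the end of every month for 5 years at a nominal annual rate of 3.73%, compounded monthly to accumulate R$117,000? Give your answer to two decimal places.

R$1,776.83

Periodic rate i = 0.0373/12 = 0.00310833; n = 5 × 12 = 60 periods.
FV-annuity factor = 65.847544; PMT = 117000 / 65.847544 = 1,776.8316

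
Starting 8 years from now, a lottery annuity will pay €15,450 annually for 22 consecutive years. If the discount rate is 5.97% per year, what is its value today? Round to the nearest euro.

PV at t=7 (ordinary 22-year annuity): 15450 × a(22|0.0597) = 15450 × 12.073055 = 186,528.7052
PV₀ = 186,528.7052 / (1+0.0597)^7 = 186,528.7052 / 1.500654 = 124,298.2847

€124,298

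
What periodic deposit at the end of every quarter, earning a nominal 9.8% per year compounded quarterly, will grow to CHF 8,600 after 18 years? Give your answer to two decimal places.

i = 0.098/4 = 0.0245 per quarter; n = 18·4 = 72.
FV-annuity factor = 192.365786; PMT = 8600 / 192.365786 = 44.7065

CHF 44.71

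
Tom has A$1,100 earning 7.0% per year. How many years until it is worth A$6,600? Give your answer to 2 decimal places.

(1+i)^n = 6600/1100 = 6.00000, so n = ln 6.00000 / ln 1.07 = 26.4823 years

26.48 years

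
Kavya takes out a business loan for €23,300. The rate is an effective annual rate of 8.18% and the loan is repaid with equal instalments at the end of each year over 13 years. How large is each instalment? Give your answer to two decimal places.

€2,977.21

Annuity-PV factor = 7.826121; PMT = 23300 / 7.826121 = 2,977.2093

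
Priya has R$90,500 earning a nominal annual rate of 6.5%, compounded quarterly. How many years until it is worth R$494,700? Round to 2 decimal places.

26.34 years

Periodic rate i = 0.065/4 = 0.01625.
(1+i)^n = 494700/90500 = 5.46630, so n = ln 5.46630 / ln 1.01625 = 105.3764 quarters
= 105.3764/4 years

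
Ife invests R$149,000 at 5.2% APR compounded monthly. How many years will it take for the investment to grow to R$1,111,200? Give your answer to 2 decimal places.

38.72 years

Periodic rate i = 0.052/12 = 0.00433333.
n = ln(1.1112e+06/149000) / ln(1+0.00433333) = ln(7.45772) / 0.004324 = 464.6769 months
= 464.6769/12 years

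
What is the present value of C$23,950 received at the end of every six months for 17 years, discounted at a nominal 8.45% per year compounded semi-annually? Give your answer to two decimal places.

C$428,049.65

i = 0.0845/2 = 0.04225 per half-year; n = 17·2 = 34.
PV = 23950 × [1 − (1+0.04225)^(−34)] / 0.04225 = 23950 × 17.872637 = 428,049.6475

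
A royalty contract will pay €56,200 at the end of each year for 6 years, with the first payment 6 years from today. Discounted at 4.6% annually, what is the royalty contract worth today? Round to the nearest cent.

€230,753.59

Value one period before first payment (t=5): 56200 × [1 − (1+0.046)^(−6)] / 0.046 = 56200 × 5.141272 = 288,939.4756
PV₀ = 288,939.4756 / (1+0.046)^5 = 288,939.4756 / 1.252156 = 230,753.5853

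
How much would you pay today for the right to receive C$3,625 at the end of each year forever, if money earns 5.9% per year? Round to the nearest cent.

C$61,440.68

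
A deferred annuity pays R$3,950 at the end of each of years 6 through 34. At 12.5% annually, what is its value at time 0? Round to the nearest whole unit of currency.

R$16,960

Value one period before first payment (t=5): 3950 × [1 − (1+0.125)^(−29)] / 0.125 = 3950 × 7.737175 = 30,561.8409
PV₀ = 30,561.8409 / (1+0.125)^5 = 30,561.8409 / 1.802032 = 16,959.6505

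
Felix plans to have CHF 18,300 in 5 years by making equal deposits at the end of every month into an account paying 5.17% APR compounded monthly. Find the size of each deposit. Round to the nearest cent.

CHF 267.93

Periodic rate i = 0.0517/12 = 0.00430833; n = 5 × 12 = 60 periods.
PMT = 18300 / ( [(1+0.00430833)^60 − 1] / 0.00430833 ) = 18300 / 68.301887 = 267.9282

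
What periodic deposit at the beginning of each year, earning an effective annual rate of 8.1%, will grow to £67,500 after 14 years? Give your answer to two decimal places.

PMT = 67500 / ( [(1+0.081)^14 − 1] / 0.081 × (1+i) ) = 67500 / 26.364367 = 2,560.2739

£2,560.27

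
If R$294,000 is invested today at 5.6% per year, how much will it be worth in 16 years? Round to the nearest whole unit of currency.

R$703,024

294,000 × (1+0.056)^16 = 294,000 × 2.391237 = 703,023.7900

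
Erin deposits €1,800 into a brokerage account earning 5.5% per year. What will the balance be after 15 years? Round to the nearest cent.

1,800 × (1+0.055)^15 = 1,800 × 2.232476 = 4,018.4577

€4,018.46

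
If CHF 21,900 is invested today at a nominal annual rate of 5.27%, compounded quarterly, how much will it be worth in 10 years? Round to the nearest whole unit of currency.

Periodic rate i = 0.0527/4 = 0.013175; n = 10 × 4 = 40 periods.
FV = PV·(1+i)^n = 21,900 × 1.688024 = 36,967.7244

CHF 36,968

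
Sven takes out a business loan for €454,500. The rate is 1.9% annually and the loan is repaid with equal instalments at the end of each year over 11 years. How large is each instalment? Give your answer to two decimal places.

PMT = 454500 / ( [1 − (1+0.019)^(−11)] / 0.019 ) = 454500 / 9.842753 = 46,176.1075

€46,176.11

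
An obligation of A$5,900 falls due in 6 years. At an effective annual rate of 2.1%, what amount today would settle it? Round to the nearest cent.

A$5,208.32

Discount factor = (1+0.021)^(−6) = 0.882766; PV = 5,900 × 0.882766 = 5,208.3188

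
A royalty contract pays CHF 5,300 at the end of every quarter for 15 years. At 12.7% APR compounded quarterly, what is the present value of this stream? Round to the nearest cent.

i = 0.127/4 = 0.03175 per quarter; n = 15·4 = 60.
PV = PMT · [1 − (1+i)^(−n)] / i = 5300 · 26.667837 = 141,339.5345

CHF 141,339.53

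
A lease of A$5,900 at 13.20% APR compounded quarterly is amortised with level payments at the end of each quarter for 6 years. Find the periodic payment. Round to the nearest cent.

With 4 periods per year: i = 0.033, n = 24.
PMT = 5900 / ( [1 − (1+0.033)^(−24)] / 0.033 ) = 5900 / 16.400996 = 359.7342

A$359.73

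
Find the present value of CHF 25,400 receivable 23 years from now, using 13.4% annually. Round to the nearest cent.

PV = FV·(1+i)^(−n) = 25,400 × 0.055450 = 1,408.4241

CHF 1,408.42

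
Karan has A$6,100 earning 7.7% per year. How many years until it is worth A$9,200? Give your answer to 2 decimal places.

(1+i)^n = 9200/6100 = 1.50820, so n = ln 1.50820 / ln 1.077 = 5.5395 years

5.54 years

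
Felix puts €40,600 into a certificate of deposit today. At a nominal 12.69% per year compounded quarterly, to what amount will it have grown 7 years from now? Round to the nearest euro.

With 4 periods per year: i = 0.031725, n = 28.
FV = PV·(1+i)^n = 40,600 × 2.397677 = 97,345.6951

€97,346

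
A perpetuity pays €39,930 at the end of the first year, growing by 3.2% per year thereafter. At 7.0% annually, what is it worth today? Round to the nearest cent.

€1,050,789.47

PV = D₁/(r − g) = 39930/(0.07 − 0.032) = 1,050,789.4737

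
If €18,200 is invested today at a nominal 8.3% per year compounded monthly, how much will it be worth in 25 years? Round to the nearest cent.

i = 0.083/12 = 0.00691667 per month; n = 25·12 = 300.
FV = PV·(1+i)^n = 18,200 × 7.907857 = 143,923.0053

€143,923.01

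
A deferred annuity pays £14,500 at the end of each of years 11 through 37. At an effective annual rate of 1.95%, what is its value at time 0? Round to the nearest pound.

£249,081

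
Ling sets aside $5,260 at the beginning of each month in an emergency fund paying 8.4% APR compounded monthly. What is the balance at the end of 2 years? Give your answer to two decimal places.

$137,902.31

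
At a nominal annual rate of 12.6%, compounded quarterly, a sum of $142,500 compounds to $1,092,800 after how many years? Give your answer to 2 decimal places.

16.42 years

Periodic rate i = 0.126/4 = 0.0315.
(1+i)^n = 1.0928e+06/142500 = 7.66877, so n = ln 7.66877 / ln 1.0315 = 65.6849 quarters
= 65.6849/4 years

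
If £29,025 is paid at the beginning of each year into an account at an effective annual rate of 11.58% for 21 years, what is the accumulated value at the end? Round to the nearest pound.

£2,512,637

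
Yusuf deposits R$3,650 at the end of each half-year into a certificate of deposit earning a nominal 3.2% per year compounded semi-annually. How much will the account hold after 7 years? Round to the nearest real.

R$56,770

With 2 periods per year: i = 0.016, n = 14.
FV = PMT · [(1+i)^n − 1] / i = 3650 · 15.553419 = 56,769.9775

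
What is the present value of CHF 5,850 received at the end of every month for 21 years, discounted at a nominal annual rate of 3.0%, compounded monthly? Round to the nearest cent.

CHF 1,092,755.00

Periodic rate i = 0.03/12 = 0.0025; n = 21 × 12 = 252 periods.
PV = 5850 × [1 − (1+0.0025)^(−252)] / 0.0025 = 5850 × 186.795726 = 1,092,754.9995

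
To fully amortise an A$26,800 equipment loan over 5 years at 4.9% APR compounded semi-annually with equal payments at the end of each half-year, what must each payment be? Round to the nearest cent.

Periodic rate i = 0.049/2 = 0.0245; n = 5 × 2 = 10 periods.
PMT = 26800 / ( [1 − (1+0.0245)^(−10)] / 0.0245 ) = 26800 / 8.774720 = 3,054.2286

A$3,054.23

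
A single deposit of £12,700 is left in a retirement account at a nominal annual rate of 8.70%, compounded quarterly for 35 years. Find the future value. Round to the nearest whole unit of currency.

£258,258

Periodic rate i = 0.087/4 = 0.02175; n = 35 × 4 = 140 periods.
FV = PV·(1+i)^n = 12,700 × 20.335296 = 258,258.2564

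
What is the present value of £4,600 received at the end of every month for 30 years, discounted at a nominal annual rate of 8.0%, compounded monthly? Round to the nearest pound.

With 12 periods per year: i = 0.00666667, n = 360.
PV = PMT · [1 − (1+i)^(−n)] / i = 4600 · 136.283494 = 626,904.0730

£626,904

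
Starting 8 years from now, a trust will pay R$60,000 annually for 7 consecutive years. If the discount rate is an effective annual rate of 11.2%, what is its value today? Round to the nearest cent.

R$133,610.33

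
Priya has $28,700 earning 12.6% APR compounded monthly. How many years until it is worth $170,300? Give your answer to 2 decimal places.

14.21 years

Periodic rate i = 0.126/12 = 0.0105.
n = ln(170300/28700) / ln(1+0.0105) = ln(5.93380) / 0.010445 = 170.4759 months
= 170.4759/12 years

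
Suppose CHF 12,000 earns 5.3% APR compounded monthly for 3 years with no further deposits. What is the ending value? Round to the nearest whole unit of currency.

CHF 14,063

With 12 periods per year: i = 0.00441667, n = 36.
12,000 × (1+0.00441667)^36 = 12,000 × 1.171928 = 14,063.1311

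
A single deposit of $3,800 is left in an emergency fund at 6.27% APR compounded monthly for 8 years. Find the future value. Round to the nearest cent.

Periodic rate i = 0.0627/12 = 0.005225; n = 8 × 12 = 96 periods.
FV = 3,800 × (1 + 0.005225)^96 = 6,266.9838

$6,266.98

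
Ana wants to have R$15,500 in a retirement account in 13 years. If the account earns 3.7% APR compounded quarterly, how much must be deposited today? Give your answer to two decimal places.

R$9,602.76

i = 0.037/4 = 0.00925 per quarter; n = 13·4 = 52.
PV = 15,500 / (1 + 0.00925)^52 = 15,500 / 1.614119 = 9,602.7645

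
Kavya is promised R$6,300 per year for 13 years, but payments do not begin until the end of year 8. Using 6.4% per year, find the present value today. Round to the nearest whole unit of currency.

R$35,297

PV at t=7 (ordinary 13-year annuity): 6300 × a(13|0.064) = 6300 × 8.649443 = 54,491.4939
Discount back 7 years: 54,491.4939 × (1+0.064)^(−7) = 54,491.4939 × 0.647752 = 35,296.9613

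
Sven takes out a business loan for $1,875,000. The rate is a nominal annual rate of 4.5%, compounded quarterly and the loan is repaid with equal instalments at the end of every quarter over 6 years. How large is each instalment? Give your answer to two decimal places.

Periodic rate i = 0.045/4 = 0.01125; n = 6 × 4 = 24 periods.
PMT = 1.875e+06 / ( [1 − (1+0.01125)^(−24)] / 0.01125 ) = 1.875e+06 / 20.930567 = 89,581.9022

$89,581.90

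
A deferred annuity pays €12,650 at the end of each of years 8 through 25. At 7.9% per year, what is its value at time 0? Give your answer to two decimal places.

€70,111.00

Value one period before first payment (t=7): 12650 × [1 − (1+0.079)^(−18)] / 0.079 = 12650 × 9.437256 = 119,381.2907
PV₀ = 119,381.2907 / (1+0.079)^7 = 119,381.2907 / 1.702747 = 70,110.9993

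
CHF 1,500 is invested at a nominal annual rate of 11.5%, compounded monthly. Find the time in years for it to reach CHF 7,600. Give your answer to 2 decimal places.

14.18 years

Periodic rate i = 0.115/12 = 0.00958333.
n = ln(7600/1500) / ln(1+0.00958333) = ln(5.06667) / 0.009538 = 170.1335 months
= 170.1335/12 years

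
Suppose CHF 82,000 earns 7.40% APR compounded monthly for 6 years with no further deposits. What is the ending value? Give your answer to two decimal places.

i = 0.074/12 = 0.00616667 per month; n = 6·12 = 72.
FV = 82,000 × (1 + 0.00616667)^72 = 127,658.1323

CHF 127,658.13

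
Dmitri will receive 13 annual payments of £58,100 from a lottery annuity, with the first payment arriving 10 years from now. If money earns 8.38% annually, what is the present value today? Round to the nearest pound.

£217,993

Value one period before first payment (t=9): 58100 × [1 − (1+0.0838)^(−13)] / 0.0838 = 58100 × 7.741215 = 449,764.5775
PV₀ = 449,764.5775 / (1+0.0838)^9 = 449,764.5775 / 2.063205 = 217,993.1908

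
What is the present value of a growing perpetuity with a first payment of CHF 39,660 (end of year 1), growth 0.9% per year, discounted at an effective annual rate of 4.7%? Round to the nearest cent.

PV = PMT / (i − g) = 39660 / (0.047 − 0.009) = 39660 / 0.038000 = 1,043,684.2105

CHF 1,043,684.21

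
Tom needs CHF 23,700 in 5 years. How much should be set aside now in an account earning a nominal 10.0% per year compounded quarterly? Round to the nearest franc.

CHF 14,463

Periodic rate i = 0.1/4 = 0.025; n = 5 × 4 = 20 periods.
Discount factor = (1+0.025)^(−20) = 0.610271; PV = 23,700 × 0.610271 = 14,463.4213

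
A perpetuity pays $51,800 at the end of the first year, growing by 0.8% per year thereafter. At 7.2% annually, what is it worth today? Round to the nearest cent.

PV = PMT / (i − g) = 51800 / (0.072 − 0.008) = 51800 / 0.064000 = 809,375.0000

$809,375.00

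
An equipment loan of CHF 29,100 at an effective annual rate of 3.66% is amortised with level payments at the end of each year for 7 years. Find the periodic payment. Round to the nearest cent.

CHF 4,787.60

Annuity-PV factor = 6.078199; PMT = 29100 / 6.078199 = 4,787.6021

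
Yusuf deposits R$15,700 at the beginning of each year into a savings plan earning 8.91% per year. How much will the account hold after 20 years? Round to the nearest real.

FV = PMT · [(1+i)^n − 1] / i × (1+i) = 15700 · 55.158860 = 865,994.0998
(Beginning-of-period payments → annuity-due factor ×(1+i).)

R$865,994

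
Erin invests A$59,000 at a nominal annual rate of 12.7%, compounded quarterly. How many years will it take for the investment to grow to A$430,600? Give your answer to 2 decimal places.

15.90 years

Periodic rate i = 0.127/4 = 0.03175.
(1+i)^n = 430600/59000 = 7.29831, so n = ln 7.29831 / ln 1.03175 = 63.5915 quarters
= 63.5915/4 years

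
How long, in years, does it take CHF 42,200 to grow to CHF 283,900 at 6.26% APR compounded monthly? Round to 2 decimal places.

30.53 years

Periodic rate i = 0.0626/12 = 0.00521667.
(1+i)^n = 283900/42200 = 6.72749, so n = ln 6.72749 / ln 1.00522 = 366.3584 months
= 366.3584/12 years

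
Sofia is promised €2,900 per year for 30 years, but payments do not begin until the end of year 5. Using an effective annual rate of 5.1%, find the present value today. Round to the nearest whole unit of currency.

€36,124

PV at t=4 (ordinary 30-year annuity): 2900 × a(30|0.051) = 2900 × 15.198759 = 44,076.4024
PV₀ = 44,076.4024 / (1+0.051)^4 = 44,076.4024 / 1.220143 = 36,123.9535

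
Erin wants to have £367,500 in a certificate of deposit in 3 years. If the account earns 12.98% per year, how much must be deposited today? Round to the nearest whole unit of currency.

£254,831

Discount factor = (1+0.1298)^(−3) = 0.693418; PV = 367,500 × 0.693418 = 254,831.2193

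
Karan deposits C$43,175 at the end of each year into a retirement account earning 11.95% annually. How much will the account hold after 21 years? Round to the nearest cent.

C$3,505,670.21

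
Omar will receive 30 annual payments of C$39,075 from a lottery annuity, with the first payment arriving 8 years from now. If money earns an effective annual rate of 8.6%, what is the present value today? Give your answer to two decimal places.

C$233,566.96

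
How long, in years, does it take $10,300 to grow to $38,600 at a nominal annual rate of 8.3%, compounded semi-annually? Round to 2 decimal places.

16.25 years

Periodic rate i = 0.083/2 = 0.0415.
(1+i)^n = 38600/10300 = 3.74757, so n = ln 3.74757 / ln 1.0415 = 32.4900 half-years
= 32.4900/2 years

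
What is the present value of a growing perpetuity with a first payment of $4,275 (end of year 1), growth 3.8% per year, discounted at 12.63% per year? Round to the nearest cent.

PV = D₁/(r − g) = 4275/(0.1263 − 0.038) = 48,414.4960

$48,414.50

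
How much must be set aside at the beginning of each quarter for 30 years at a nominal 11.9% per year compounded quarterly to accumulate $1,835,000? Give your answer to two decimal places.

$1,620.51

i = 0.119/4 = 0.02975 per quarter; n = 30·4 = 120.
FV-annuity factor × (1+i) = 1132.359818; PMT = 1.835e+06 / 1132.359818 = 1,620.5096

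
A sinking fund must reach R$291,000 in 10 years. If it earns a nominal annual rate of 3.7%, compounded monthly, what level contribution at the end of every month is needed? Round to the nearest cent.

R$2,007.67

With 12 periods per year: i = 0.00308333, n = 120.
PMT = 291000 / ( [(1+0.00308333)^120 − 1] / 0.00308333 ) = 291000 / 144.944021 = 2,007.6716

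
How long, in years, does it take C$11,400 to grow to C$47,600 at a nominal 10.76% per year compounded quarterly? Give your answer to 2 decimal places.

Periodic rate i = 0.1076/4 = 0.0269.
(1+i)^n = 47600/11400 = 4.17544, so n = ln 4.17544 / ln 1.0269 = 53.8423 quarters
= 53.8423/4 years

13.46 years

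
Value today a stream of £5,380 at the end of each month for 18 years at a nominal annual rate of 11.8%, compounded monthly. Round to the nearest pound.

£481,027

With 12 periods per year: i = 0.00983333, n = 216.
PV = PMT · [1 − (1+i)^(−n)] / i = 5380 · 89.410243 = 481,027.1061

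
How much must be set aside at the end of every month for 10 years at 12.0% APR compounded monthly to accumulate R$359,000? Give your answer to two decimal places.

R$1,560.61

Periodic rate i = 0.12/12 = 0.01; n = 10 × 12 = 120 periods.
FV-annuity factor = 230.038689; PMT = 359000 / 230.038689 = 1,560.6070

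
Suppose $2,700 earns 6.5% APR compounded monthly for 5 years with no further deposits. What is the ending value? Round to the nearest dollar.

With 12 periods per year: i = 0.00541667, n = 60.
2,700 × (1+0.00541667)^60 = 2,700 × 1.382817 = 3,733.6068

$3,734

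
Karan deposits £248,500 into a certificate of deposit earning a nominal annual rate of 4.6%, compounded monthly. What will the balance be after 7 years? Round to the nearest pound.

With 12 periods per year: i = 0.00383333, n = 84.
FV = 248,500 × (1 + 0.00383333)^84 = 342,690.3438

£342,690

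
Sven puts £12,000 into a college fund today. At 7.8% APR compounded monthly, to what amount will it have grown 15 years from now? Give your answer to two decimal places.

£38,517.80

i = 0.078/12 = 0.0065 per month; n = 15·12 = 180.
FV = PV·(1+i)^n = 12,000 × 3.209817 = 38,517.8029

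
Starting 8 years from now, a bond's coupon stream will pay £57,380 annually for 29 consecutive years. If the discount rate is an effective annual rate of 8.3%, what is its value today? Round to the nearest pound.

£356,445

Value one period before first payment (t=7): 57380 × [1 − (1+0.083)^(−29)] / 0.083 = 57380 × 10.855038 = 622,862.0988
Discount back 7 years: 622,862.0988 × (1+0.083)^(−7) = 622,862.0988 × 0.572270 = 356,445.1489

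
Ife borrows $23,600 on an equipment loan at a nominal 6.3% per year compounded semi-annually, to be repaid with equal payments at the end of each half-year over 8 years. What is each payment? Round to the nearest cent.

$1,900.43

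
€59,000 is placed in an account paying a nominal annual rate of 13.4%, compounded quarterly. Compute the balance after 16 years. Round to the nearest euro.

Periodic rate i = 0.134/4 = 0.0335; n = 16 × 4 = 64 periods.
FV = PV·(1+i)^n = 59,000 × 8.238929 = 486,096.8349

€486,097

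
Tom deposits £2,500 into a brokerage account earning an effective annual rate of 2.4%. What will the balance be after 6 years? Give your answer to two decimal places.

£2,882.30

2,500 × (1+0.024)^6 = 2,500 × 1.152922 = 2,882.3038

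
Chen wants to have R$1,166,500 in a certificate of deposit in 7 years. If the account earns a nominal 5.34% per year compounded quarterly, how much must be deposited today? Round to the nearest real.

R$804,673

i = 0.0534/4 = 0.01335 per quarter; n = 7·4 = 28.
PV = FV·(1+i)^(−n) = 1,166,500 × 0.689818 = 804,673.1901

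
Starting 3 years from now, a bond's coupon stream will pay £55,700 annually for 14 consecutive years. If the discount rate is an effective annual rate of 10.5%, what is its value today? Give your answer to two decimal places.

Value one period before first payment (t=2): 55700 × [1 − (1+0.105)^(−14)] / 0.105 = 55700 × 7.170176 = 399,378.8131
PV₀ = 399,378.8131 / (1+0.105)^2 = 399,378.8131 / 1.221025 = 327,084.8779

£327,084.88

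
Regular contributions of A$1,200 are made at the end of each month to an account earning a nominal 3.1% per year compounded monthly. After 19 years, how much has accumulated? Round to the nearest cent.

i = 0.031/12 = 0.00258333 per month; n = 19·12 = 228.
FV = PMT · [(1+i)^n − 1] / i = 1200 · 309.993723 = 371,992.4675

A$371,992.47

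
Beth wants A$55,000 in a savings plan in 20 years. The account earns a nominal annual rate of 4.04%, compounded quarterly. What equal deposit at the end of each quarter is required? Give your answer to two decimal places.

A$450.04

i = 0.0404/4 = 0.0101 per quarter; n = 20·4 = 80.
PMT = 55000 / ( [(1+0.0101)^80 − 1] / 0.0101 ) = 55000 / 122.212099 = 450.0373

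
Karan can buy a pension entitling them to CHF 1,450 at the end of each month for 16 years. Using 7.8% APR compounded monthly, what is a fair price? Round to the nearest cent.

CHF 158,777.21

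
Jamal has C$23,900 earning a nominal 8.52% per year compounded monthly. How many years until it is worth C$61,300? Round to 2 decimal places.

Periodic rate i = 0.0852/12 = 0.0071.
(1+i)^n = 61300/23900 = 2.56485, so n = ln 2.56485 / ln 1.0071 = 133.1326 months
= 133.1326/12 years

11.09 years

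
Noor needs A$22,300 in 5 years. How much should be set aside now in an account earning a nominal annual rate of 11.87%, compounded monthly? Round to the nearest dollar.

Periodic rate i = 0.1187/12 = 0.00989167; n = 5 × 12 = 60 periods.
Discount factor = (1+0.00989167)^(−60) = 0.554004; PV = 22,300 × 0.554004 = 12,354.2831

A$12,354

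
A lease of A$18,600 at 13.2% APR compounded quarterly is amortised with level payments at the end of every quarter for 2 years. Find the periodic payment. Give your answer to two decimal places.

Periodic rate i = 0.132/4 = 0.033; n = 2 × 4 = 8 periods.
Annuity-PV factor = 6.931697; PMT = 18600 / 6.931697 = 2,683.3256

A$2,683.33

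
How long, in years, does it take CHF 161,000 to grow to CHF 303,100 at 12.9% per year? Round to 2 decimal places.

5.21 years

(1+i)^n = 303100/161000 = 1.88261, so n = ln 1.88261 / ln 1.129 = 5.2143 years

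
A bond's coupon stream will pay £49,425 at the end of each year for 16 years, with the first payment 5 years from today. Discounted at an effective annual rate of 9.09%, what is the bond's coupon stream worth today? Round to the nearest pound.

PV at t=4 (ordinary 16-year annuity): 49425 × a(16|0.0909) = 49425 × 8.266606 = 408,576.9840
PV₀ = 408,576.9840 / (1+0.0909)^4 = 408,576.9840 / 1.416249 = 288,492.2370

£288,492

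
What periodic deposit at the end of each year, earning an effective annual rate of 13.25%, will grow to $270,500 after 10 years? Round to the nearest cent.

$14,508.16

PMT = 270500 / ( [(1+0.1325)^10 − 1] / 0.1325 ) = 270500 / 18.644683 = 14,508.1573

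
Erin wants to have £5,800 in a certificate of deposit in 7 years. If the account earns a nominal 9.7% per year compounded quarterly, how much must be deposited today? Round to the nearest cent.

i = 0.097/4 = 0.02425 per quarter; n = 7·4 = 28.
PV = FV·(1+i)^(−n) = 5,800 × 0.511249 = 2,965.2462

£2,965.25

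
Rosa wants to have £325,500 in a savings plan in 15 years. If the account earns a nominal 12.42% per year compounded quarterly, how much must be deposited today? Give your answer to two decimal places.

Periodic rate i = 0.1242/4 = 0.03105; n = 15 × 4 = 60 periods.
PV = FV·(1+i)^(−n) = 325,500 × 0.159667 = 51,971.7569

£51,971.76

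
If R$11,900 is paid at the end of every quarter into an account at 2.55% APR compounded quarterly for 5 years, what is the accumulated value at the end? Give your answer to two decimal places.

Periodic rate i = 0.0255/4 = 0.006375; n = 5 × 4 = 20 periods.
FV = 11900 × [(1+0.006375)^20 − 1] / 0.006375 = 11900 × 21.258862 = 252,980.4530

R$252,980.45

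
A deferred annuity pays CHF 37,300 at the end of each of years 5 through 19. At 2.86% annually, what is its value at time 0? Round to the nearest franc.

CHF 401,846

PV at t=4 (ordinary 15-year annuity): 37300 × a(15|0.0286) = 37300 × 12.059725 = 449,827.7546
Discount back 4 years: 449,827.7546 × (1+0.0286)^(−4) = 449,827.7546 × 0.893334 = 401,846.4797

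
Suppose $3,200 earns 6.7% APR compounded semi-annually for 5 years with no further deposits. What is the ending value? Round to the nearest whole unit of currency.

$4,449

i = 0.067/2 = 0.0335 per half-year; n = 5·2 = 10.
FV = 3,200 × (1 + 0.0335)^10 = 4,448.9220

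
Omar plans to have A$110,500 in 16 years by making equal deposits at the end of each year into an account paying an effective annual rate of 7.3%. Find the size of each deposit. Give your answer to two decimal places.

PMT = 110500 / ( [(1+0.073)^16 − 1] / 0.073 ) = 110500 / 28.594779 = 3,864.3418

A$3,864.34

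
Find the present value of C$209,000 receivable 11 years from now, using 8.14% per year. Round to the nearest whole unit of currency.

PV = 209,000 / (1 + 0.0814)^11 = 209,000 / 2.365103 = 88,368.2528

C$88,368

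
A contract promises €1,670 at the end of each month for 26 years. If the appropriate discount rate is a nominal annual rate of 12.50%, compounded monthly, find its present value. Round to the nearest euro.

€153,998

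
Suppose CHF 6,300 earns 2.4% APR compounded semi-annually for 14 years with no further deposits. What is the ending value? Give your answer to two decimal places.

CHF 8,798.22

Periodic rate i = 0.024/2 = 0.012; n = 14 × 2 = 28 periods.
FV = 6,300 × (1 + 0.012)^28 = 8,798.2217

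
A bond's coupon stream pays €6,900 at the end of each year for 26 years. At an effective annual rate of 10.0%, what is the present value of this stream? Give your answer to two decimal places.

€63,210.52

PV = 6900 × [1 − (1+0.1)^(−26)] / 0.1 = 6900 × 9.160945 = 63,210.5238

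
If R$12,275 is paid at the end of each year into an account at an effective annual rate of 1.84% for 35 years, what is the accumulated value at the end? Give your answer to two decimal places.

R$595,717.59

FV = 12275 × [(1+0.0184)^35 − 1] / 0.0184 = 12275 × 48.530964 = 595,717.5875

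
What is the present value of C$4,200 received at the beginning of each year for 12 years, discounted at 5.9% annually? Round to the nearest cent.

PV = PMT · [1 − (1+i)^(−n)] / i × (1+i) = 4200 · 8.927368 = 37,494.9477
(annuity-due: payments at period start, so ×(1+i).)

C$37,494.95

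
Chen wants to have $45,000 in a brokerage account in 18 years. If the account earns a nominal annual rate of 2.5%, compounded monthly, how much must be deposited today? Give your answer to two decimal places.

$28,706.70

With 12 periods per year: i = 0.00208333, n = 216.
PV = FV·(1+i)^(−n) = 45,000 × 0.637927 = 28,706.7013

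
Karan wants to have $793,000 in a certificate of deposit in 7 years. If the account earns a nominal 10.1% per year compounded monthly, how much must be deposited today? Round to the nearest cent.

i = 0.101/12 = 0.00841667 per month; n = 7·12 = 84.
Discount factor = (1+0.00841667)^(−84) = 0.494583; PV = 793,000 × 0.494583 = 392,203.9258

$392,203.93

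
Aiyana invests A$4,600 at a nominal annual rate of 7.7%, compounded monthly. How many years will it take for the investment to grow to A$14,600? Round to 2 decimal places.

15.05 years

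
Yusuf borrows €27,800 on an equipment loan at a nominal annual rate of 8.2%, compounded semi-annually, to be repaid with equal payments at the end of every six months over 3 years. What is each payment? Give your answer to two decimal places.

€5,320.46

i = 0.082/2 = 0.041 per half-year; n = 3·2 = 6.
PMT = 27800 / ( [1 − (1+0.041)^(−6)] / 0.041 ) = 27800 / 5.225114 = 5,320.4580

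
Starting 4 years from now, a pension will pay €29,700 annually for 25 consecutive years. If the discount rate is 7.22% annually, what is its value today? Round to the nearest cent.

€275,316.10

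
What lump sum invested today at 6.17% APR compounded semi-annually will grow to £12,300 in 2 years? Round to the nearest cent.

£10,892.39

Periodic rate i = 0.0617/2 = 0.03085; n = 2 × 2 = 4 periods.
PV = 12,300 / (1 + 0.03085)^4 = 12,300 / 1.129229 = 10,892.3907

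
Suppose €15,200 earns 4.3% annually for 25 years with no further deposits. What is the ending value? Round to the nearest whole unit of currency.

€43,546

15,200 × (1+0.043)^25 = 15,200 × 2.864888 = 43,546.3039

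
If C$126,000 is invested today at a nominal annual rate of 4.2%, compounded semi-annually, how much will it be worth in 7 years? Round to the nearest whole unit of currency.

C$168,551

With 2 periods per year: i = 0.021, n = 14.
FV = 126,000 × (1 + 0.021)^14 = 168,550.8451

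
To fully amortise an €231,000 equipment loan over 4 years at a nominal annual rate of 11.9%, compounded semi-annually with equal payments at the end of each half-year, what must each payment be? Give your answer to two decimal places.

€37,125.72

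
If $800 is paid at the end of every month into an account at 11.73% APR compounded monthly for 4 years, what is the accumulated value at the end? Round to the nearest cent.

$48,701.90

With 12 periods per year: i = 0.009775, n = 48.
FV = 800 × [(1+0.009775)^48 − 1] / 0.009775 = 800 × 60.877379 = 48,701.9030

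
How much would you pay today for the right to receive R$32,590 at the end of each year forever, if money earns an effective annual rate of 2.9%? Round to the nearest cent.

R$1,123,793.10

PV = PMT / i = 32590 / 0.029 = 1,123,793.1034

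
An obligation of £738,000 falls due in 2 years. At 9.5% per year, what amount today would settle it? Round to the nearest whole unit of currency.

£615,500

PV = FV·(1+i)^(−n) = 738,000 × 0.834011 = 615,500.0938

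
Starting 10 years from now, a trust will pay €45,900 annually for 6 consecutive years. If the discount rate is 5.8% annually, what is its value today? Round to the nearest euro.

€136,743

PV at t=9 (ordinary 6-year annuity): 45900 × a(6|0.058) = 45900 × 4.948376 = 227,130.4562
Discount back 9 years: 227,130.4562 × (1+0.058)^(−9) = 227,130.4562 × 0.602045 = 136,742.7671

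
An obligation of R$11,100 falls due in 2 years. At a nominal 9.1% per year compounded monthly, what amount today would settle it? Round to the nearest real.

Periodic rate i = 0.091/12 = 0.00758333; n = 2 × 12 = 24 periods.
PV = 11,100 / (1 + 0.00758333)^24 = 11,100 / 1.198791 = 9,259.3303

R$9,259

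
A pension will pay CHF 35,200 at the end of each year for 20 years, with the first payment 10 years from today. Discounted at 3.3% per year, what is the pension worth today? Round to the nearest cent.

Value one period before first payment (t=9): 35200 × [1 − (1+0.033)^(−20)] / 0.033 = 35200 × 14.473077 = 509,452.3155
PV₀ = 509,452.3155 / (1+0.033)^9 = 509,452.3155 / 1.339377 = 380,365.0868

CHF 380,365.09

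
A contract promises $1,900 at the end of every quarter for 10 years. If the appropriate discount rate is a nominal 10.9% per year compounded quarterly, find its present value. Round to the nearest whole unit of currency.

i = 0.109/4 = 0.02725 per quarter; n = 10·4 = 40.
Annuity factor a(40|0.02725) = 24.177733; PV = 1900 × 24.177733 = 45,937.6926

$45,938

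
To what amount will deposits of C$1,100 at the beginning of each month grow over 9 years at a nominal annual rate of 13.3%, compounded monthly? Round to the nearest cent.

i = 0.133/12 = 0.0110833 per month; n = 9·12 = 108.
Accumulation factor s(108|0.0110833) × (1+i) = 208.764813; FV = 1100 × 208.764813 = 229,641.2947
(annuity-due: payments at period start, so ×(1+i).)

C$229,641.29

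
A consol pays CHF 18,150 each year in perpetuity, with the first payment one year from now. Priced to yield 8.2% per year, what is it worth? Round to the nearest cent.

PV = PMT / i = 18150 / 0.082 = 221,341.4634

CHF 221,341.46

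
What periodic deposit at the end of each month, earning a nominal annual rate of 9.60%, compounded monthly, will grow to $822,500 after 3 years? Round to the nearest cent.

$19,805.57

i = 0.096/12 = 0.008 per month; n = 3·12 = 36.
PMT = 822500 / ( [(1+0.008)^36 − 1] / 0.008 ) = 822500 / 41.528730 = 19,805.5661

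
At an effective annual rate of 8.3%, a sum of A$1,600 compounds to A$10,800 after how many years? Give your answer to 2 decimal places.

23.95 years

(1+i)^n = 10800/1600 = 6.75000, so n = ln 6.75000 / ln 1.083 = 23.9486 years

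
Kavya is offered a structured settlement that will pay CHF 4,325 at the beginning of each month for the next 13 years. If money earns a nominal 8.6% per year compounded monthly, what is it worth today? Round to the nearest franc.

CHF 408,305

i = 0.086/12 = 0.00716667 per month; n = 13·12 = 156.
Annuity factor a(156|0.00716667) × (1+i) = 94.405835; PV = 4325 × 94.405835 = 408,305.2377
Payments are at the start of each period, so multiply by (1+i).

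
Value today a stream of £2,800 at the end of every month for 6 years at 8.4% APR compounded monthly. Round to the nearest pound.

£157,932

With 12 periods per year: i = 0.007, n = 72.
PV = PMT · [1 − (1+i)^(−n)] / i = 2800 · 56.404141 = 157,931.5934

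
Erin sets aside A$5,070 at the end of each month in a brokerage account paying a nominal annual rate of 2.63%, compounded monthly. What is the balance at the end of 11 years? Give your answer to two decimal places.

A$775,119.22

With 12 periods per year: i = 0.00219167, n = 132.
Accumulation factor s(132|0.00219167) = 152.883475; FV = 5070 × 152.883475 = 775,119.2199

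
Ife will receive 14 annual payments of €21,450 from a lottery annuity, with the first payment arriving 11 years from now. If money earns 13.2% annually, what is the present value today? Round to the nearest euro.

€38,742

PV at t=10 (ordinary 14-year annuity): 21450 × a(14|0.132) = 21450 × 6.240466 = 133,857.9968
Discount back 10 years: 133,857.9968 × (1+0.132)^(−10) = 133,857.9968 × 0.289425 = 38,741.8230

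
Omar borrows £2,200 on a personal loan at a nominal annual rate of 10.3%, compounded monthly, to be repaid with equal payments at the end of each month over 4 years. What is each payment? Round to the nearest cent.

£56.12

i = 0.103/12 = 0.00858333 per month; n = 4·12 = 48.
PMT = 2200 / ( [1 − (1+0.00858333)^(−48)] / 0.00858333 ) = 2200 / 39.205079 = 56.1152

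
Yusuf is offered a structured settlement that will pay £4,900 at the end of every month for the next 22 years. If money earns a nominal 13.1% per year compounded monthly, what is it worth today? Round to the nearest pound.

Periodic rate i = 0.131/12 = 0.0109167; n = 22 × 12 = 264 periods.
PV = 4900 × [1 − (1+0.0109167)^(−264)] / 0.0109167 = 4900 × 86.390437 = 423,313.1403

£423,313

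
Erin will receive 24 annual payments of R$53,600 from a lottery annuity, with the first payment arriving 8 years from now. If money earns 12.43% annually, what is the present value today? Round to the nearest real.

Value one period before first payment (t=7): 53600 × [1 − (1+0.1243)^(−24)] / 0.1243 = 53600 × 7.561598 = 405,301.6293
Discount back 7 years: 405,301.6293 × (1+0.1243)^(−7) = 405,301.6293 × 0.440377 = 178,485.4732

R$178,485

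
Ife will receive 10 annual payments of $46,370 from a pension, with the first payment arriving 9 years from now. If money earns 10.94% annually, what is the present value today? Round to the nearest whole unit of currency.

Value one period before first payment (t=8): 46370 × [1 − (1+0.1094)^(−10)] / 0.1094 = 46370 × 5.904078 = 273,772.1037
Discount back 8 years: 273,772.1037 × (1+0.1094)^(−8) = 273,772.1037 × 0.435808 = 119,311.9382

$119,312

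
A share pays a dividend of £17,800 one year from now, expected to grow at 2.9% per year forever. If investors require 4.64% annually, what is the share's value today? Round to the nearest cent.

£1,022,988.51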